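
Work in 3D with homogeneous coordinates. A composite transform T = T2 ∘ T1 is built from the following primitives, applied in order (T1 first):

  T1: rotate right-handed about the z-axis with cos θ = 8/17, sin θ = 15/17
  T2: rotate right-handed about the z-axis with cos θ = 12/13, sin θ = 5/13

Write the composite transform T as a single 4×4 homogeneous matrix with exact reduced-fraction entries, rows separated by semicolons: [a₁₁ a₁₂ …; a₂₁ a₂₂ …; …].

T = [21/221 -220/221 0 0; 220/221 21/221 0 0; 0 0 1 0; 0 0 0 1]

T1 = [8/17 -15/17 0 0; 15/17 8/17 0 0; 0 0 1 0; 0 0 0 1]
T2·T1 = [21/221 -220/221 0 0; 220/221 21/221 0 0; 0 0 1 0; 0 0 0 1]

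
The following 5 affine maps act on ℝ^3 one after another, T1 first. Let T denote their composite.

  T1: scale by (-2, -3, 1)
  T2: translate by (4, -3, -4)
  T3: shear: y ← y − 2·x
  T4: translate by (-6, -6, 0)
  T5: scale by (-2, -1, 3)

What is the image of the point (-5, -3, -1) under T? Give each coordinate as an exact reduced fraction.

T(p) = (-16, 28, -15)

T1 scale by (-2, -3, 1): (-5, -3, -1) → (10, 9, -1)
T2 translate by (4, -3, -4): (10, 9, -1) → (14, 6, -5)
T3 shear: y ← y − 2·x: (14, 6, -5) → (14, -22, -5)
T4 translate by (-6, -6, 0): (14, -22, -5) → (8, -28, -5)
T5 scale by (-2, -1, 3): (8, -28, -5) → (-16, 28, -15)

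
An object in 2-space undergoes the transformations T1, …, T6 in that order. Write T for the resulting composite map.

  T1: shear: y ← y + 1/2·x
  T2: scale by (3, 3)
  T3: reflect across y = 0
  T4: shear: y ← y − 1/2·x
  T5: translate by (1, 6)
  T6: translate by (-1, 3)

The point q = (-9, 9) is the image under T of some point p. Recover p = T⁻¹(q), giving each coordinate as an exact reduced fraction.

T1 = [1 0 0; 1/2 1 0; 0 0 1]
T2·T1 = [3 0 0; 3/2 3 0; 0 0 1]
T3·…·T1 = [3 0 0; -3/2 -3 0; 0 0 1]
T4·…·T1 = [3 0 0; -3 -3 0; 0 0 1]
T5·…·T1 = [3 0 1; -3 -3 6; 0 0 1]
T6·…·T1 = [3 0 0; -3 -3 9; 0 0 1]
det M = -9; M⁻¹ = [1/3 0 0; -1/3 -1/3 3; 0 0 1]
M⁻¹ · (-9, 9)ᵀ = (-3, 3)ᵀ

p = (-3, 3)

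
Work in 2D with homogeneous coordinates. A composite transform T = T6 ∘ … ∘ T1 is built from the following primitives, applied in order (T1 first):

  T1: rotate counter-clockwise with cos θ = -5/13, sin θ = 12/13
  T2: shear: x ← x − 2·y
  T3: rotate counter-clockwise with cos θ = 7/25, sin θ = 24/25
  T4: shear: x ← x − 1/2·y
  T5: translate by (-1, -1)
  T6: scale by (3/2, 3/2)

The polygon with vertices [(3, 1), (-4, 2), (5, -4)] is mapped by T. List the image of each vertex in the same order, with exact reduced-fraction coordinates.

T1 rotate counter-clockwise with cos θ = -5/13, sin θ = 12/13: (3, 1) → (-27/13, 31/13); (-4, 2) → (-4/13, -58/13); (5, -4) → (23/13, 80/13)
T2 shear: x ← x − 2·y: (-27/13, 31/13) → (-89/13, 31/13); (-4/13, -58/13) → (112/13, -58/13); (23/13, 80/13) → (-137/13, 80/13)
T3 rotate counter-clockwise with cos θ = 7/25, sin θ = 24/25: (-89/13, 31/13) → (-1367/325, -1919/325); (112/13, -58/13) → (2176/325, 2282/325); (-137/13, 80/13) → (-2879/325, -2728/325)
T4 shear: x ← x − 1/2·y: (-1367/325, -1919/325) → (-163/130, -1919/325); (2176/325, 2282/325) → (207/65, 2282/325); (-2879/325, -2728/325) → (-303/65, -2728/325)
T5 translate by (-1, -1): (-163/130, -1919/325) → (-293/130, -2244/325); (207/65, 2282/325) → (142/65, 1957/325); (-303/65, -2728/325) → (-368/65, -3053/325)
T6 scale by (3/2, 3/2): (-293/130, -2244/325) → (-879/260, -3366/325); (142/65, 1957/325) → (213/65, 5871/650); (-368/65, -3053/325) → (-552/65, -9159/650)

image vertices: (-879/260, -3366/325), (213/65, 5871/650), (-552/65, -9159/650)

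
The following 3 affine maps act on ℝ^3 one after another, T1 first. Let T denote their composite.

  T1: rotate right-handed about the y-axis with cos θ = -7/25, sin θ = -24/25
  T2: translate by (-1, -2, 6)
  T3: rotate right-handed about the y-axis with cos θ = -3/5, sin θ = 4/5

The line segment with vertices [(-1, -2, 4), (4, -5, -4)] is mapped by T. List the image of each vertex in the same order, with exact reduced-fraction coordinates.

image vertices: (734/125, -4, 162/125), (967/125, -7, -994/125)

T1 rotate right-handed about the y-axis with cos θ = -7/25, sin θ = -24/25: (-1, -2, 4) → (-89/25, -2, -52/25); (4, -5, -4) → (68/25, -5, 124/25)
T2 translate by (-1, -2, 6): (-89/25, -2, -52/25) → (-114/25, -4, 98/25); (68/25, -5, 124/25) → (43/25, -7, 274/25)
T3 rotate right-handed about the y-axis with cos θ = -3/5, sin θ = 4/5: (-114/25, -4, 98/25) → (734/125, -4, 162/125); (43/25, -7, 274/25) → (967/125, -7, -994/125)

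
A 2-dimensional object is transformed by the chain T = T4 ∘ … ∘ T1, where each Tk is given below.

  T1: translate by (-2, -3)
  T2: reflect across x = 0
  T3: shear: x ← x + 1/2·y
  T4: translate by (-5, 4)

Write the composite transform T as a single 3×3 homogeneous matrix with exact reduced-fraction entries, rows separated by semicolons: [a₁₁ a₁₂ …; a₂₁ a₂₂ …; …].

T1 = [1 0 -2; 0 1 -3; 0 0 1]
T2·T1 = [-1 0 2; 0 1 -3; 0 0 1]
T3·…·T1 = [-1 1/2 1/2; 0 1 -3; 0 0 1]
T4·…·T1 = [-1 1/2 -9/2; 0 1 1; 0 0 1]

T = [-1 1/2 -9/2; 0 1 1; 0 0 1]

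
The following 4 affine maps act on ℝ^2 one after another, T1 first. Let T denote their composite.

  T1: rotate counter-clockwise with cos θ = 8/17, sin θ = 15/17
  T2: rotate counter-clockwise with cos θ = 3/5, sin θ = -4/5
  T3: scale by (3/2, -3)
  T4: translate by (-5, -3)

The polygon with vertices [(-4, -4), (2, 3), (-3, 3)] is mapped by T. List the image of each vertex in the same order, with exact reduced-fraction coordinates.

T1 rotate counter-clockwise with cos θ = 8/17, sin θ = 15/17: (-4, -4) → (28/17, -92/17); (2, 3) → (-29/17, 54/17); (-3, 3) → (-69/17, -21/17)
T2 rotate counter-clockwise with cos θ = 3/5, sin θ = -4/5: (28/17, -92/17) → (-284/85, -388/85); (-29/17, 54/17) → (129/85, 278/85); (-69/17, -21/17) → (-291/85, 213/85)
T3 scale by (3/2, -3): (-284/85, -388/85) → (-426/85, 1164/85); (129/85, 278/85) → (387/170, -834/85); (-291/85, 213/85) → (-873/170, -639/85)
T4 translate by (-5, -3): (-426/85, 1164/85) → (-851/85, 909/85); (387/170, -834/85) → (-463/170, -1089/85); (-873/170, -639/85) → (-1723/170, -894/85)

image vertices: (-851/85, 909/85), (-463/170, -1089/85), (-1723/170, -894/85)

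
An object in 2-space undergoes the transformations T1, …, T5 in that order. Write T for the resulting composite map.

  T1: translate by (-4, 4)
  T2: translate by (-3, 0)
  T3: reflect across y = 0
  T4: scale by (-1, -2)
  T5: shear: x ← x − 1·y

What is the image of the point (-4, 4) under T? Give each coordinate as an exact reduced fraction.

T(p) = (-5, 16)

T1 translate by (-4, 4): (-4, 4) → (-8, 8)
T2 translate by (-3, 0): (-8, 8) → (-11, 8)
T3 reflect across y = 0: (-11, 8) → (-11, -8)
T4 scale by (-1, -2): (-11, -8) → (11, 16)
T5 shear: x ← x − 1·y: (11, 16) → (-5, 16)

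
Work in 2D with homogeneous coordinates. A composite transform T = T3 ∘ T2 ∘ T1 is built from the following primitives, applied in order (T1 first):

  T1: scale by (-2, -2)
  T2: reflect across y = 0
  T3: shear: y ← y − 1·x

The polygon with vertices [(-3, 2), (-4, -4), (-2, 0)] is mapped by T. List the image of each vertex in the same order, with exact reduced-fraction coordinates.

image vertices: (6, -2), (8, -16), (4, -4)

T1 scale by (-2, -2): (-3, 2) → (6, -4); (-4, -4) → (8, 8); (-2, 0) → (4, 0)
T2 reflect across y = 0: (6, -4) → (6, 4); (8, 8) → (8, -8); (4, 0) → (4, 0)
T3 shear: y ← y − 1·x: (6, 4) → (6, -2); (8, -8) → (8, -16); (4, 0) → (4, -4)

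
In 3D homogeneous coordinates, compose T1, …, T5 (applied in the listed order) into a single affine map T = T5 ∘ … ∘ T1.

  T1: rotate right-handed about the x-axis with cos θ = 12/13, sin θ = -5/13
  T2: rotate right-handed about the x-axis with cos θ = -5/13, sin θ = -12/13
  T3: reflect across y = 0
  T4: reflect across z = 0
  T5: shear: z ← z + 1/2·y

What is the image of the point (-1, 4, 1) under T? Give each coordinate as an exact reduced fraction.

T1 rotate right-handed about the x-axis with cos θ = 12/13, sin θ = -5/13: (-1, 4, 1) → (-1, 53/13, -8/13)
T2 rotate right-handed about the x-axis with cos θ = -5/13, sin θ = -12/13: (-1, 53/13, -8/13) → (-1, -361/169, -596/169)
T3 reflect across y = 0: (-1, -361/169, -596/169) → (-1, 361/169, -596/169)
T4 reflect across z = 0: (-1, 361/169, -596/169) → (-1, 361/169, 596/169)
T5 shear: z ← z + 1/2·y: (-1, 361/169, 596/169) → (-1, 361/169, 1553/338)

T(p) = (-1, 361/169, 1553/338)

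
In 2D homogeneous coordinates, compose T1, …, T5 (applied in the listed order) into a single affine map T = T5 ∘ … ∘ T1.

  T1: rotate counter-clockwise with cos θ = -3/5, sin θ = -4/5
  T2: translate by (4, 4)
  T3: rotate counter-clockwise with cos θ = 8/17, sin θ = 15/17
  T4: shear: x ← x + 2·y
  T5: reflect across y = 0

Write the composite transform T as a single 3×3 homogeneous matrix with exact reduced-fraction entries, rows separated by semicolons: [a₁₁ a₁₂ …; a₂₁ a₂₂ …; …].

T = [-118/85 149/85 156/17; 77/85 -36/85 -92/17; 0 0 1]

T1 = [-3/5 4/5 0; -4/5 -3/5 0; 0 0 1]
T2·T1 = [-3/5 4/5 4; -4/5 -3/5 4; 0 0 1]
T3·…·T1 = [36/85 77/85 -28/17; -77/85 36/85 92/17; 0 0 1]
T4·…·T1 = [-118/85 149/85 156/17; -77/85 36/85 92/17; 0 0 1]
T5·…·T1 = [-118/85 149/85 156/17; 77/85 -36/85 -92/17; 0 0 1]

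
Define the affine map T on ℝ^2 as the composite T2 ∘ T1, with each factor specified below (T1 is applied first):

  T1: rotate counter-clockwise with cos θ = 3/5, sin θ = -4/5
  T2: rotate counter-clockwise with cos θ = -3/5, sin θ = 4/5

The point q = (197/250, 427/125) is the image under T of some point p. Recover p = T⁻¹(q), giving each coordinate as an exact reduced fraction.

p = (7/2, 1/5)

T1 = [3/5 4/5 0; -4/5 3/5 0; 0 0 1]
T2·T1 = [7/25 -24/25 0; 24/25 7/25 0; 0 0 1]
det M = 1; M⁻¹ = [7/25 24/25 0; -24/25 7/25 0; 0 0 1]
M⁻¹ · (197/250, 427/125)ᵀ = (7/2, 1/5)ᵀ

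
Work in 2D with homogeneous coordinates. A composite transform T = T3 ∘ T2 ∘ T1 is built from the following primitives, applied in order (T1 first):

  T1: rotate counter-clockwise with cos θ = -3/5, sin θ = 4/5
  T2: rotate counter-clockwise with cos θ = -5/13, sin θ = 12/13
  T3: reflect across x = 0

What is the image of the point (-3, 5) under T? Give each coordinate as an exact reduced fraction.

T(p) = (-379/65, 3/65)

T1 rotate counter-clockwise with cos θ = -3/5, sin θ = 4/5: (-3, 5) → (-11/5, -27/5)
T2 rotate counter-clockwise with cos θ = -5/13, sin θ = 12/13: (-11/5, -27/5) → (379/65, 3/65)
T3 reflect across x = 0: (379/65, 3/65) → (-379/65, 3/65)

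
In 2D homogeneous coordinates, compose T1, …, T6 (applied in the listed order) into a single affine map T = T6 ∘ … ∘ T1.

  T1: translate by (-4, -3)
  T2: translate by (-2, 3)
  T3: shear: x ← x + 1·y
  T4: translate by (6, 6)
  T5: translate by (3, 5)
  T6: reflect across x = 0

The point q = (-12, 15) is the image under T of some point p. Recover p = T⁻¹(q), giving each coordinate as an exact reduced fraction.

p = (5, 4)

T1 = [1 0 -4; 0 1 -3; 0 0 1]
T2·T1 = [1 0 -6; 0 1 0; 0 0 1]
T3·…·T1 = [1 1 -6; 0 1 0; 0 0 1]
T4·…·T1 = [1 1 0; 0 1 6; 0 0 1]
T5·…·T1 = [1 1 3; 0 1 11; 0 0 1]
T6·…·T1 = [-1 -1 -3; 0 1 11; 0 0 1]
det M = -1; M⁻¹ = [-1 -1 8; 0 1 -11; 0 0 1]
M⁻¹ · (-12, 15)ᵀ = (5, 4)ᵀ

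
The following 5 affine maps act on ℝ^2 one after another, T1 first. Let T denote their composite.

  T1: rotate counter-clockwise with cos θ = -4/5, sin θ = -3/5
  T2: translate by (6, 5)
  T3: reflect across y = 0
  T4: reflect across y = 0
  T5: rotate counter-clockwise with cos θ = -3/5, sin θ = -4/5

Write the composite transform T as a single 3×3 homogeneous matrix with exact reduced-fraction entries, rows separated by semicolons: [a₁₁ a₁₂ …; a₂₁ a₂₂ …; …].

T1 = [-4/5 3/5 0; -3/5 -4/5 0; 0 0 1]
T2·T1 = [-4/5 3/5 6; -3/5 -4/5 5; 0 0 1]
T3·…·T1 = [-4/5 3/5 6; 3/5 4/5 -5; 0 0 1]
T4·…·T1 = [-4/5 3/5 6; -3/5 -4/5 5; 0 0 1]
T5·…·T1 = [0 -1 2/5; 1 0 -39/5; 0 0 1]

T = [0 -1 2/5; 1 0 -39/5; 0 0 1]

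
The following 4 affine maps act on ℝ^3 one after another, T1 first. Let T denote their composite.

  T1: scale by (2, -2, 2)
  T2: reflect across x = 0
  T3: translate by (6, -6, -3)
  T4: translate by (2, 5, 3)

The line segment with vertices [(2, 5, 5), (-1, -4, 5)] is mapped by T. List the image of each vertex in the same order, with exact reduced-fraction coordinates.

image vertices: (4, -11, 10), (10, 7, 10)

T1 scale by (2, -2, 2): (2, 5, 5) → (4, -10, 10); (-1, -4, 5) → (-2, 8, 10)
T2 reflect across x = 0: (4, -10, 10) → (-4, -10, 10); (-2, 8, 10) → (2, 8, 10)
T3 translate by (6, -6, -3): (-4, -10, 10) → (2, -16, 7); (2, 8, 10) → (8, 2, 7)
T4 translate by (2, 5, 3): (2, -16, 7) → (4, -11, 10); (8, 2, 7) → (10, 7, 10)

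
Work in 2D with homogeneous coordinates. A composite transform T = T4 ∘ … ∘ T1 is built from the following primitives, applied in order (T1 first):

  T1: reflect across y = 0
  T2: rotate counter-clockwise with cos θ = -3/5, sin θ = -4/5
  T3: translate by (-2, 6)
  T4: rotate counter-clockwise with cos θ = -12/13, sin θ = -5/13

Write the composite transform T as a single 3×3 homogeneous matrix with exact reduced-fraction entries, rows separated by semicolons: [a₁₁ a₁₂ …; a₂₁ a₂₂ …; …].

T = [16/65 63/65 54/13; 63/65 -16/65 -62/13; 0 0 1]

T1 = [1 0 0; 0 -1 0; 0 0 1]
T2·T1 = [-3/5 -4/5 0; -4/5 3/5 0; 0 0 1]
T3·…·T1 = [-3/5 -4/5 -2; -4/5 3/5 6; 0 0 1]
T4·…·T1 = [16/65 63/65 54/13; 63/65 -16/65 -62/13; 0 0 1]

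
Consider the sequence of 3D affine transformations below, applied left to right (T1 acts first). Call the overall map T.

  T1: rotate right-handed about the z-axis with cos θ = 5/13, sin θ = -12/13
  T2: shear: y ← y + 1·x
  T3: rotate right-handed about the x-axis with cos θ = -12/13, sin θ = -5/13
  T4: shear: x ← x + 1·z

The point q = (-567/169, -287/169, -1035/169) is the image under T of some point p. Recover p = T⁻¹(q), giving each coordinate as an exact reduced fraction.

p = (0, 3, 5)

T1 = [5/13 12/13 0 0; -12/13 5/13 0 0; 0 0 1 0; 0 0 0 1]
T2·T1 = [5/13 12/13 0 0; -7/13 17/13 0 0; 0 0 1 0; 0 0 0 1]
T3·…·T1 = [5/13 12/13 0 0; 84/169 -204/169 5/13 0; 35/169 -85/169 -12/13 0; 0 0 0 1]
T4·…·T1 = [100/169 71/169 -12/13 0; 84/169 -204/169 5/13 0; 35/169 -85/169 -12/13 0; 0 0 0 1]
det M = 1; M⁻¹ = [17/13 144/169 -161/169 0; 7/13 -60/169 -116/169 0; 0 5/13 -12/13 0; 0 0 0 1]
M⁻¹ · (-567/169, -287/169, -1035/169)ᵀ = (0, 3, 5)ᵀ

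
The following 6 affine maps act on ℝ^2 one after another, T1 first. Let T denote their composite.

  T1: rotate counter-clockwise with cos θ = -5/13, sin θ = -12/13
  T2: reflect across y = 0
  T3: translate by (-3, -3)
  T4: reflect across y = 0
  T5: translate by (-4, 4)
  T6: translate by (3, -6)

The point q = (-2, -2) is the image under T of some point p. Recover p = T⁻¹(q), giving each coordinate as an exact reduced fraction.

T1 = [-5/13 12/13 0; -12/13 -5/13 0; 0 0 1]
T2·T1 = [-5/13 12/13 0; 12/13 5/13 0; 0 0 1]
T3·…·T1 = [-5/13 12/13 -3; 12/13 5/13 -3; 0 0 1]
T4·…·T1 = [-5/13 12/13 -3; -12/13 -5/13 3; 0 0 1]
T5·…·T1 = [-5/13 12/13 -7; -12/13 -5/13 7; 0 0 1]
T6·…·T1 = [-5/13 12/13 -4; -12/13 -5/13 1; 0 0 1]
det M = 1; M⁻¹ = [-5/13 -12/13 -8/13; 12/13 -5/13 53/13; 0 0 1]
M⁻¹ · (-2, -2)ᵀ = (2, 3)ᵀ

p = (2, 3)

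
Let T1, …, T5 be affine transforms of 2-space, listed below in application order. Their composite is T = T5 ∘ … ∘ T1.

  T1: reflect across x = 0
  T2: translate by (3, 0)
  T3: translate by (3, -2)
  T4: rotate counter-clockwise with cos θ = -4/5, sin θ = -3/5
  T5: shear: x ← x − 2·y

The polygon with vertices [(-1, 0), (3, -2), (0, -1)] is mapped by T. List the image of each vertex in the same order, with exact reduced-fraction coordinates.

image vertices: (-8/5, -13/5), (-38/5, 7/5), (-21/5, -6/5)

T1 reflect across x = 0: (-1, 0) → (1, 0); (3, -2) → (-3, -2); (0, -1) → (0, -1)
T2 translate by (3, 0): (1, 0) → (4, 0); (-3, -2) → (0, -2); (0, -1) → (3, -1)
T3 translate by (3, -2): (4, 0) → (7, -2); (0, -2) → (3, -4); (3, -1) → (6, -3)
T4 rotate counter-clockwise with cos θ = -4/5, sin θ = -3/5: (7, -2) → (-34/5, -13/5); (3, -4) → (-24/5, 7/5); (6, -3) → (-33/5, -6/5)
T5 shear: x ← x − 2·y: (-34/5, -13/5) → (-8/5, -13/5); (-24/5, 7/5) → (-38/5, 7/5); (-33/5, -6/5) → (-21/5, -6/5)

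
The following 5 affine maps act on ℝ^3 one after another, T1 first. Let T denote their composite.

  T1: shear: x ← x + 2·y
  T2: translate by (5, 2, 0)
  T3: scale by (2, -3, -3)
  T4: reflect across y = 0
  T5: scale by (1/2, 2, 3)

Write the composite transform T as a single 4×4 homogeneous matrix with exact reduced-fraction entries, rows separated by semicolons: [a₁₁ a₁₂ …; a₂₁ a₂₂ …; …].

T = [1 2 0 5; 0 6 0 12; 0 0 -9 0; 0 0 0 1]

T1 = [1 2 0 0; 0 1 0 0; 0 0 1 0; 0 0 0 1]
T2·T1 = [1 2 0 5; 0 1 0 2; 0 0 1 0; 0 0 0 1]
T3·…·T1 = [2 4 0 10; 0 -3 0 -6; 0 0 -3 0; 0 0 0 1]
T4·…·T1 = [2 4 0 10; 0 3 0 6; 0 0 -3 0; 0 0 0 1]
T5·…·T1 = [1 2 0 5; 0 6 0 12; 0 0 -9 0; 0 0 0 1]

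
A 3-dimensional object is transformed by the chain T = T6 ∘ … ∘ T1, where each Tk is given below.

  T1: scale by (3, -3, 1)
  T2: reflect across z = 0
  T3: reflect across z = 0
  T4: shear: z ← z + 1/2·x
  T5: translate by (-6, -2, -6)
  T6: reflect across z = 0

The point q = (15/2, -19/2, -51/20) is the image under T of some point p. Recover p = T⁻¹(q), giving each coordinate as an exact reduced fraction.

T1 = [3 0 0 0; 0 -3 0 0; 0 0 1 0; 0 0 0 1]
T2·T1 = [3 0 0 0; 0 -3 0 0; 0 0 -1 0; 0 0 0 1]
T3·…·T1 = [3 0 0 0; 0 -3 0 0; 0 0 1 0; 0 0 0 1]
T4·…·T1 = [3 0 0 0; 0 -3 0 0; 3/2 0 1 0; 0 0 0 1]
T5·…·T1 = [3 0 0 -6; 0 -3 0 -2; 3/2 0 1 -6; 0 0 0 1]
T6·…·T1 = [3 0 0 -6; 0 -3 0 -2; -3/2 0 -1 6; 0 0 0 1]
det M = 9; M⁻¹ = [1/3 0 0 2; 0 -1/3 0 -2/3; -1/2 0 -1 3; 0 0 0 1]
M⁻¹ · (15/2, -19/2, -51/20)ᵀ = (9/2, 5/2, 9/5)ᵀ

p = (9/2, 5/2, 9/5)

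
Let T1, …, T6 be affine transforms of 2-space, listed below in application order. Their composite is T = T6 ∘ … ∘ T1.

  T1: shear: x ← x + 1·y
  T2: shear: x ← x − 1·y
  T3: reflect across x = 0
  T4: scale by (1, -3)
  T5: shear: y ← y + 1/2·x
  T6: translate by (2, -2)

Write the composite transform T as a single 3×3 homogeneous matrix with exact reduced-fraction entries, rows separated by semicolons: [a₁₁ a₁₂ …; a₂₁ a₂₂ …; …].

T = [-1 0 2; -1/2 -3 -2; 0 0 1]

T1 = [1 1 0; 0 1 0; 0 0 1]
T2·T1 = [1 0 0; 0 1 0; 0 0 1]
T3·…·T1 = [-1 0 0; 0 1 0; 0 0 1]
T4·…·T1 = [-1 0 0; 0 -3 0; 0 0 1]
T5·…·T1 = [-1 0 0; -1/2 -3 0; 0 0 1]
T6·…·T1 = [-1 0 2; -1/2 -3 -2; 0 0 1]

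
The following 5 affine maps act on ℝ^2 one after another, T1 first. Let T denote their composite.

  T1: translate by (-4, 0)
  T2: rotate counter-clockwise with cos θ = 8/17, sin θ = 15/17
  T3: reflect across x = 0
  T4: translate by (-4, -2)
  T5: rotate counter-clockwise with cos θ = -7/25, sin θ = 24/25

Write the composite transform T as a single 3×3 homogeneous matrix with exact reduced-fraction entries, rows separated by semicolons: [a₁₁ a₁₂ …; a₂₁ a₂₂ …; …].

T = [-304/425 -297/425 2508/425; -297/425 304/425 -206/425; 0 0 1]

T1 = [1 0 -4; 0 1 0; 0 0 1]
T2·T1 = [8/17 -15/17 -32/17; 15/17 8/17 -60/17; 0 0 1]
T3·…·T1 = [-8/17 15/17 32/17; 15/17 8/17 -60/17; 0 0 1]
T4·…·T1 = [-8/17 15/17 -36/17; 15/17 8/17 -94/17; 0 0 1]
T5·…·T1 = [-304/425 -297/425 2508/425; -297/425 304/425 -206/425; 0 0 1]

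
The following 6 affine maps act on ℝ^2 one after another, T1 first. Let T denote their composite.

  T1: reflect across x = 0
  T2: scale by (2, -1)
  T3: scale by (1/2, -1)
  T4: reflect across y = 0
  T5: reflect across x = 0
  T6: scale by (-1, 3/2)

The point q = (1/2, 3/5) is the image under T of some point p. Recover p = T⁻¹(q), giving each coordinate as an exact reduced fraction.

p = (-1/2, -2/5)

T1 = [-1 0 0; 0 1 0; 0 0 1]
T2·T1 = [-2 0 0; 0 -1 0; 0 0 1]
T3·…·T1 = [-1 0 0; 0 1 0; 0 0 1]
T4·…·T1 = [-1 0 0; 0 -1 0; 0 0 1]
T5·…·T1 = [1 0 0; 0 -1 0; 0 0 1]
T6·…·T1 = [-1 0 0; 0 -3/2 0; 0 0 1]
det M = 3/2; M⁻¹ = [-1 0 0; 0 -2/3 0; 0 0 1]
M⁻¹ · (1/2, 3/5)ᵀ = (-1/2, -2/5)ᵀ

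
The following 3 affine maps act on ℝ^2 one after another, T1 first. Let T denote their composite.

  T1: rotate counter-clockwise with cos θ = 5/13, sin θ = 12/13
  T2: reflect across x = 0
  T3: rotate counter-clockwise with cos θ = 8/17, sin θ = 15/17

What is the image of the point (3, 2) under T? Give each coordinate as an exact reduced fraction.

T(p) = (-618/221, 503/221)

T1 rotate counter-clockwise with cos θ = 5/13, sin θ = 12/13: (3, 2) → (-9/13, 46/13)
T2 reflect across x = 0: (-9/13, 46/13) → (9/13, 46/13)
T3 rotate counter-clockwise with cos θ = 8/17, sin θ = 15/17: (9/13, 46/13) → (-618/221, 503/221)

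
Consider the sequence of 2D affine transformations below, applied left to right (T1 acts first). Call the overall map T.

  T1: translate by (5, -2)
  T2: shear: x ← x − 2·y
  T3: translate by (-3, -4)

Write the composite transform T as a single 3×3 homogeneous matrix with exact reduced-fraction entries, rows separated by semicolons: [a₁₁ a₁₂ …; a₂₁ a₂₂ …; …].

T1 = [1 0 5; 0 1 -2; 0 0 1]
T2·T1 = [1 -2 9; 0 1 -2; 0 0 1]
T3·…·T1 = [1 -2 6; 0 1 -6; 0 0 1]

T = [1 -2 6; 0 1 -6; 0 0 1]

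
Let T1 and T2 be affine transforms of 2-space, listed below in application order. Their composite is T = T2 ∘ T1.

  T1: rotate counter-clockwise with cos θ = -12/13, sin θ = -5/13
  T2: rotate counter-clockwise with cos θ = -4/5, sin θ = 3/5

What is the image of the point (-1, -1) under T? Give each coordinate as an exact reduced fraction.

T(p) = (-79/65, -47/65)

T1 rotate counter-clockwise with cos θ = -12/13, sin θ = -5/13: (-1, -1) → (7/13, 17/13)
T2 rotate counter-clockwise with cos θ = -4/5, sin θ = 3/5: (7/13, 17/13) → (-79/65, -47/65)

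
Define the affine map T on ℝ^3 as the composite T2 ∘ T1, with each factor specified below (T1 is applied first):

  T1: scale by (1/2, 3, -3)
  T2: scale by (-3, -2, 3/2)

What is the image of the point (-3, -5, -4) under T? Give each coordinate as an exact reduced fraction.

T(p) = (9/2, 30, 18)

T1 scale by (1/2, 3, -3): (-3, -5, -4) → (-3/2, -15, 12)
T2 scale by (-3, -2, 3/2): (-3/2, -15, 12) → (9/2, 30, 18)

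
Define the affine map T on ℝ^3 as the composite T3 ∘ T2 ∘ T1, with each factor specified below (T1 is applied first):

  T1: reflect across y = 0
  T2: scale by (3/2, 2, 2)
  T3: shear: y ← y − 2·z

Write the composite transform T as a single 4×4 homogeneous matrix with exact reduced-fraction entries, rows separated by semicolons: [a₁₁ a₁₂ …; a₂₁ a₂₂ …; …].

T = [3/2 0 0 0; 0 -2 -4 0; 0 0 2 0; 0 0 0 1]

T1 = [1 0 0 0; 0 -1 0 0; 0 0 1 0; 0 0 0 1]
T2·T1 = [3/2 0 0 0; 0 -2 0 0; 0 0 2 0; 0 0 0 1]
T3·…·T1 = [3/2 0 0 0; 0 -2 -4 0; 0 0 2 0; 0 0 0 1]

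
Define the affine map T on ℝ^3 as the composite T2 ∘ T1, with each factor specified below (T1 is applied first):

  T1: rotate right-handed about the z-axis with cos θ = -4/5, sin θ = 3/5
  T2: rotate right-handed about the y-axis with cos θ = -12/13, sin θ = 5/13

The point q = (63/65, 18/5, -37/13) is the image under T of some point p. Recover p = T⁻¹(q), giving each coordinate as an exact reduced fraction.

T1 = [-4/5 -3/5 0 0; 3/5 -4/5 0 0; 0 0 1 0; 0 0 0 1]
T2·T1 = [48/65 36/65 5/13 0; 3/5 -4/5 0 0; 4/13 3/13 -12/13 0; 0 0 0 1]
det M = 1; M⁻¹ = [48/65 3/5 4/13 0; 36/65 -4/5 3/13 0; 5/13 0 -12/13 0; 0 0 0 1]
M⁻¹ · (63/65, 18/5, -37/13)ᵀ = (2, -3, 3)ᵀ

p = (2, -3, 3)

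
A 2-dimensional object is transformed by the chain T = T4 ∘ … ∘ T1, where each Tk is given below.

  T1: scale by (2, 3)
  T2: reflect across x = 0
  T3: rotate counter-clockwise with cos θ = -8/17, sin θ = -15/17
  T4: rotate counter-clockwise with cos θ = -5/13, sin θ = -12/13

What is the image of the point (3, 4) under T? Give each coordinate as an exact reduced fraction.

T1 scale by (2, 3): (3, 4) → (6, 12)
T2 reflect across x = 0: (6, 12) → (-6, 12)
T3 rotate counter-clockwise with cos θ = -8/17, sin θ = -15/17: (-6, 12) → (228/17, -6/17)
T4 rotate counter-clockwise with cos θ = -5/13, sin θ = -12/13: (228/17, -6/17) → (-1212/221, -2706/221)

T(p) = (-1212/221, -2706/221)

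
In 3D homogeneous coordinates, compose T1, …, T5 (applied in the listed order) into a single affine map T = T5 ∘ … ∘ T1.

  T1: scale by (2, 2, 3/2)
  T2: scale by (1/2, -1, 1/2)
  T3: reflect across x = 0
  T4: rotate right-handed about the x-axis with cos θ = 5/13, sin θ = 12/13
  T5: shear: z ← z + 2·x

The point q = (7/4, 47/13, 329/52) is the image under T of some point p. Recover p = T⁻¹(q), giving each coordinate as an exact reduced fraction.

p = (-7/4, -2, -3)

T1 = [2 0 0 0; 0 2 0 0; 0 0 3/2 0; 0 0 0 1]
T2·T1 = [1 0 0 0; 0 -2 0 0; 0 0 3/4 0; 0 0 0 1]
T3·…·T1 = [-1 0 0 0; 0 -2 0 0; 0 0 3/4 0; 0 0 0 1]
T4·…·T1 = [-1 0 0 0; 0 -10/13 -9/13 0; 0 -24/13 15/52 0; 0 0 0 1]
T5·…·T1 = [-1 0 0 0; 0 -10/13 -9/13 0; -2 -24/13 15/52 0; 0 0 0 1]
det M = 3/2; M⁻¹ = [-1 0 0 0; 12/13 -5/26 -6/13 0; -40/39 -16/13 20/39 0; 0 0 0 1]
M⁻¹ · (7/4, 47/13, 329/52)ᵀ = (-7/4, -2, -3)ᵀ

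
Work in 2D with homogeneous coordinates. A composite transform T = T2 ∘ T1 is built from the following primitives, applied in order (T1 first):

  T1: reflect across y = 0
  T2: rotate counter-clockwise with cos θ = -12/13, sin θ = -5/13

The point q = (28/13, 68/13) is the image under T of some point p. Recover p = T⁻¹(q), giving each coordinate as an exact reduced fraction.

T1 = [1 0 0; 0 -1 0; 0 0 1]
T2·T1 = [-12/13 -5/13 0; -5/13 12/13 0; 0 0 1]
det M = -1; M⁻¹ = [-12/13 -5/13 0; -5/13 12/13 0; 0 0 1]
M⁻¹ · (28/13, 68/13)ᵀ = (-4, 4)ᵀ

p = (-4, 4)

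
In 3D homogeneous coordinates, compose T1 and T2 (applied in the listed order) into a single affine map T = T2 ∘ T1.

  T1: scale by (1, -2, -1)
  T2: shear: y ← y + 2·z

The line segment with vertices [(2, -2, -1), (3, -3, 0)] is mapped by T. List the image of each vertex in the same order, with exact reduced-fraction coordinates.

T1 scale by (1, -2, -1): (2, -2, -1) → (2, 4, 1); (3, -3, 0) → (3, 6, 0)
T2 shear: y ← y + 2·z: (2, 4, 1) → (2, 6, 1); (3, 6, 0) → (3, 6, 0)

image vertices: (2, 6, 1), (3, 6, 0)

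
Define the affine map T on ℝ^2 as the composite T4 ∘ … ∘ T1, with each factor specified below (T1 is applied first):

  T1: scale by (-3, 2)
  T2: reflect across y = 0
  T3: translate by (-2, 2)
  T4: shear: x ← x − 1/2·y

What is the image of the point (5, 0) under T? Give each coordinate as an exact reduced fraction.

T1 scale by (-3, 2): (5, 0) → (-15, 0)
T2 reflect across y = 0: (-15, 0) → (-15, 0)
T3 translate by (-2, 2): (-15, 0) → (-17, 2)
T4 shear: x ← x − 1/2·y: (-17, 2) → (-18, 2)

T(p) = (-18, 2)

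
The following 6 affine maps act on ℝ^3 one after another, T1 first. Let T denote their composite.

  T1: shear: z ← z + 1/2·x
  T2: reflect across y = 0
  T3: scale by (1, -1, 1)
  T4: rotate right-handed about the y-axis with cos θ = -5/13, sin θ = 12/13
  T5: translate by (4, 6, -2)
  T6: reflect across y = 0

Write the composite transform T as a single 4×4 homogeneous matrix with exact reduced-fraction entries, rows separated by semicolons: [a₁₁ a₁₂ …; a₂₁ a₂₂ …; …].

T1 = [1 0 0 0; 0 1 0 0; 1/2 0 1 0; 0 0 0 1]
T2·T1 = [1 0 0 0; 0 -1 0 0; 1/2 0 1 0; 0 0 0 1]
T3·…·T1 = [1 0 0 0; 0 1 0 0; 1/2 0 1 0; 0 0 0 1]
T4·…·T1 = [1/13 0 12/13 0; 0 1 0 0; -29/26 0 -5/13 0; 0 0 0 1]
T5·…·T1 = [1/13 0 12/13 4; 0 1 0 6; -29/26 0 -5/13 -2; 0 0 0 1]
T6·…·T1 = [1/13 0 12/13 4; 0 -1 0 -6; -29/26 0 -5/13 -2; 0 0 0 1]

T = [1/13 0 12/13 4; 0 -1 0 -6; -29/26 0 -5/13 -2; 0 0 0 1]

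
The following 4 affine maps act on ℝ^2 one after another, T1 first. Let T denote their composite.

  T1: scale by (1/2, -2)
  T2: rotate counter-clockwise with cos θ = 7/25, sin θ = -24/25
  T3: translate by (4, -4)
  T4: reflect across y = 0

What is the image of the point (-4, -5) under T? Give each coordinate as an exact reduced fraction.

T(p) = (326/25, -18/25)

T1 scale by (1/2, -2): (-4, -5) → (-2, 10)
T2 rotate counter-clockwise with cos θ = 7/25, sin θ = -24/25: (-2, 10) → (226/25, 118/25)
T3 translate by (4, -4): (226/25, 118/25) → (326/25, 18/25)
T4 reflect across y = 0: (326/25, 18/25) → (326/25, -18/25)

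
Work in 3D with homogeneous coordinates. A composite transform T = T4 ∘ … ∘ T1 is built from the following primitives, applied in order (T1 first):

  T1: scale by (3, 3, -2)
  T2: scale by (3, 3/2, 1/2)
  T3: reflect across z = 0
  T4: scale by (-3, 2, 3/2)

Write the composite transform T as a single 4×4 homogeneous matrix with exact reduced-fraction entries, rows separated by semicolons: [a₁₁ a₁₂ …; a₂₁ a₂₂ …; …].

T1 = [3 0 0 0; 0 3 0 0; 0 0 -2 0; 0 0 0 1]
T2·T1 = [9 0 0 0; 0 9/2 0 0; 0 0 -1 0; 0 0 0 1]
T3·…·T1 = [9 0 0 0; 0 9/2 0 0; 0 0 1 0; 0 0 0 1]
T4·…·T1 = [-27 0 0 0; 0 9 0 0; 0 0 3/2 0; 0 0 0 1]

T = [-27 0 0 0; 0 9 0 0; 0 0 3/2 0; 0 0 0 1]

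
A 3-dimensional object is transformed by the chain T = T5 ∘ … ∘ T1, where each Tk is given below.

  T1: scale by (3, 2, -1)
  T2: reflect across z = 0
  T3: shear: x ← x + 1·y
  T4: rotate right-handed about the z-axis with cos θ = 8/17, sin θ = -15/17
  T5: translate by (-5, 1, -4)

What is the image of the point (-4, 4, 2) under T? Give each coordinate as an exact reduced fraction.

T1 scale by (3, 2, -1): (-4, 4, 2) → (-12, 8, -2)
T2 reflect across z = 0: (-12, 8, -2) → (-12, 8, 2)
T3 shear: x ← x + 1·y: (-12, 8, 2) → (-4, 8, 2)
T4 rotate right-handed about the z-axis with cos θ = 8/17, sin θ = -15/17: (-4, 8, 2) → (88/17, 124/17, 2)
T5 translate by (-5, 1, -4): (88/17, 124/17, 2) → (3/17, 141/17, -2)

T(p) = (3/17, 141/17, -2)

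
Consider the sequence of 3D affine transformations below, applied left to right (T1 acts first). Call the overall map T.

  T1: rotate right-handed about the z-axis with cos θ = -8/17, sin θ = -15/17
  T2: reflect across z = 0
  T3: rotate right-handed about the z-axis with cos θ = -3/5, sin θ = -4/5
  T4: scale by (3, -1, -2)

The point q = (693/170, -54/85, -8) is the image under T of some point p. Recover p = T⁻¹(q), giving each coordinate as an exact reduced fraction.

T1 = [-8/17 15/17 0 0; -15/17 -8/17 0 0; 0 0 1 0; 0 0 0 1]
T2·T1 = [-8/17 15/17 0 0; -15/17 -8/17 0 0; 0 0 -1 0; 0 0 0 1]
T3·…·T1 = [-36/85 -77/85 0 0; 77/85 -36/85 0 0; 0 0 -1 0; 0 0 0 1]
T4·…·T1 = [-108/85 -231/85 0 0; -77/85 36/85 0 0; 0 0 2 0; 0 0 0 1]
det M = -6; M⁻¹ = [-12/85 -77/85 0 0; -77/255 36/85 0 0; 0 0 1/2 0; 0 0 0 1]
M⁻¹ · (693/170, -54/85, -8)ᵀ = (0, -3/2, -4)ᵀ

p = (0, -3/2, -4)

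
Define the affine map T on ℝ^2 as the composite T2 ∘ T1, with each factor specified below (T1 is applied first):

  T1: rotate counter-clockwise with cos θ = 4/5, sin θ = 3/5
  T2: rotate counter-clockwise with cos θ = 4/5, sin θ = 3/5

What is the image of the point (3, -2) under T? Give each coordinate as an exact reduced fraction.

T(p) = (69/25, 58/25)

T1 rotate counter-clockwise with cos θ = 4/5, sin θ = 3/5: (3, -2) → (18/5, 1/5)
T2 rotate counter-clockwise with cos θ = 4/5, sin θ = 3/5: (18/5, 1/5) → (69/25, 58/25)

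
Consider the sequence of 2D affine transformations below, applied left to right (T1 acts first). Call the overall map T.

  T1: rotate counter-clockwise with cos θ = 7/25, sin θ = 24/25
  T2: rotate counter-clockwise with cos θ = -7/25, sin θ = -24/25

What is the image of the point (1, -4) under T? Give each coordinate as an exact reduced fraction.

T(p) = (-817/625, -2444/625)

T1 rotate counter-clockwise with cos θ = 7/25, sin θ = 24/25: (1, -4) → (103/25, -4/25)
T2 rotate counter-clockwise with cos θ = -7/25, sin θ = -24/25: (103/25, -4/25) → (-817/625, -2444/625)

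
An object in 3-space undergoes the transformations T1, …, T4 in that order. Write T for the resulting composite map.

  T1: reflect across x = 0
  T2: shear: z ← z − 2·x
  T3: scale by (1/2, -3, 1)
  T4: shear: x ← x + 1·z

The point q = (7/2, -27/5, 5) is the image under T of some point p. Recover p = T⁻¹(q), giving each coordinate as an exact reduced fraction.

T1 = [-1 0 0 0; 0 1 0 0; 0 0 1 0; 0 0 0 1]
T2·T1 = [-1 0 0 0; 0 1 0 0; 2 0 1 0; 0 0 0 1]
T3·…·T1 = [-1/2 0 0 0; 0 -3 0 0; 2 0 1 0; 0 0 0 1]
T4·…·T1 = [3/2 0 1 0; 0 -3 0 0; 2 0 1 0; 0 0 0 1]
det M = 3/2; M⁻¹ = [-2 0 2 0; 0 -1/3 0 0; 4 0 -3 0; 0 0 0 1]
M⁻¹ · (7/2, -27/5, 5)ᵀ = (3, 9/5, -1)ᵀ

p = (3, 9/5, -1)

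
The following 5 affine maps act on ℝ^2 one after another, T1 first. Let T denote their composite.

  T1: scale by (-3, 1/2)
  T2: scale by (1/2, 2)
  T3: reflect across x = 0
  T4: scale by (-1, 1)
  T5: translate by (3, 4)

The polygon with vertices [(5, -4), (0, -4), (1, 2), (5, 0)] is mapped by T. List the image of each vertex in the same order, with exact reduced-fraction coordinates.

T1 scale by (-3, 1/2): (5, -4) → (-15, -2); (0, -4) → (0, -2); (1, 2) → (-3, 1); (5, 0) → (-15, 0)
T2 scale by (1/2, 2): (-15, -2) → (-15/2, -4); (0, -2) → (0, -4); (-3, 1) → (-3/2, 2); (-15, 0) → (-15/2, 0)
T3 reflect across x = 0: (-15/2, -4) → (15/2, -4); (0, -4) → (0, -4); (-3/2, 2) → (3/2, 2); (-15/2, 0) → (15/2, 0)
T4 scale by (-1, 1): (15/2, -4) → (-15/2, -4); (0, -4) → (0, -4); (3/2, 2) → (-3/2, 2); (15/2, 0) → (-15/2, 0)
T5 translate by (3, 4): (-15/2, -4) → (-9/2, 0); (0, -4) → (3, 0); (-3/2, 2) → (3/2, 6); (-15/2, 0) → (-9/2, 4)

image vertices: (-9/2, 0), (3, 0), (3/2, 6), (-9/2, 4)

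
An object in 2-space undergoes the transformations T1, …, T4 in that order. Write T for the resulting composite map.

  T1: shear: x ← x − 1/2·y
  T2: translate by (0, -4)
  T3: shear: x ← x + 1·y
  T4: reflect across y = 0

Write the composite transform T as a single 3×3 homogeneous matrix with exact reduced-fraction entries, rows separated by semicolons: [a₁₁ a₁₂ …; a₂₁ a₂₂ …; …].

T1 = [1 -1/2 0; 0 1 0; 0 0 1]
T2·T1 = [1 -1/2 0; 0 1 -4; 0 0 1]
T3·…·T1 = [1 1/2 -4; 0 1 -4; 0 0 1]
T4·…·T1 = [1 1/2 -4; 0 -1 4; 0 0 1]

T = [1 1/2 -4; 0 -1 4; 0 0 1]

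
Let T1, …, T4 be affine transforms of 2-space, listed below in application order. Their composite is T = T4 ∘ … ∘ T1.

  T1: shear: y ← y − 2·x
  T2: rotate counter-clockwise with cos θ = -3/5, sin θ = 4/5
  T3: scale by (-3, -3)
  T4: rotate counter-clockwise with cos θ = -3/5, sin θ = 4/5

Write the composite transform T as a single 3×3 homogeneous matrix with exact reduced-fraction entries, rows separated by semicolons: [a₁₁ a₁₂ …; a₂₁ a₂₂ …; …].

T1 = [1 0 0; -2 1 0; 0 0 1]
T2·T1 = [1 -4/5 0; 2 -3/5 0; 0 0 1]
T3·…·T1 = [-3 12/5 0; -6 9/5 0; 0 0 1]
T4·…·T1 = [33/5 -72/25 0; 6/5 21/25 0; 0 0 1]

T = [33/5 -72/25 0; 6/5 21/25 0; 0 0 1]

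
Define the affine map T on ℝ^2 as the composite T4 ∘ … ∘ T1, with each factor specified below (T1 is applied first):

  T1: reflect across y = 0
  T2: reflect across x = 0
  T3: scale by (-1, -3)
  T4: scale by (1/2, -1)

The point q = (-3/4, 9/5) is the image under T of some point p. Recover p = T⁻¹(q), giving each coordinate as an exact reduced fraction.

T1 = [1 0 0; 0 -1 0; 0 0 1]
T2·T1 = [-1 0 0; 0 -1 0; 0 0 1]
T3·…·T1 = [1 0 0; 0 3 0; 0 0 1]
T4·…·T1 = [1/2 0 0; 0 -3 0; 0 0 1]
det M = -3/2; M⁻¹ = [2 0 0; 0 -1/3 0; 0 0 1]
M⁻¹ · (-3/4, 9/5)ᵀ = (-3/2, -3/5)ᵀ

p = (-3/2, -3/5)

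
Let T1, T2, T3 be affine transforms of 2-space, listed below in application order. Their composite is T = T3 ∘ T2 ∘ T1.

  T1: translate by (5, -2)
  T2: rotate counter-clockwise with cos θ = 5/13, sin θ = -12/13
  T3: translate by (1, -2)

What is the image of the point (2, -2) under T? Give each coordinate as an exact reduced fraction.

T1 translate by (5, -2): (2, -2) → (7, -4)
T2 rotate counter-clockwise with cos θ = 5/13, sin θ = -12/13: (7, -4) → (-1, -8)
T3 translate by (1, -2): (-1, -8) → (0, -10)

T(p) = (0, -10)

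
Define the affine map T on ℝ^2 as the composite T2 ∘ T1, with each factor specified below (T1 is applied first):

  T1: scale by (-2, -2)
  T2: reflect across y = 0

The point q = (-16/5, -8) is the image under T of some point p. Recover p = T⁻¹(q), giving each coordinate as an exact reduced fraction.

T1 = [-2 0 0; 0 -2 0; 0 0 1]
T2·T1 = [-2 0 0; 0 2 0; 0 0 1]
det M = -4; M⁻¹ = [-1/2 0 0; 0 1/2 0; 0 0 1]
M⁻¹ · (-16/5, -8)ᵀ = (8/5, -4)ᵀ

p = (8/5, -4)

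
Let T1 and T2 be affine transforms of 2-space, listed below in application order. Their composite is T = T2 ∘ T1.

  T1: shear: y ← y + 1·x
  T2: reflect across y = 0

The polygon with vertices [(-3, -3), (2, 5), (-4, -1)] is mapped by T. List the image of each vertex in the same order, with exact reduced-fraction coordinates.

image vertices: (-3, 6), (2, -7), (-4, 5)

T1 shear: y ← y + 1·x: (-3, -3) → (-3, -6); (2, 5) → (2, 7); (-4, -1) → (-4, -5)
T2 reflect across y = 0: (-3, -6) → (-3, 6); (2, 7) → (2, -7); (-4, -5) → (-4, 5)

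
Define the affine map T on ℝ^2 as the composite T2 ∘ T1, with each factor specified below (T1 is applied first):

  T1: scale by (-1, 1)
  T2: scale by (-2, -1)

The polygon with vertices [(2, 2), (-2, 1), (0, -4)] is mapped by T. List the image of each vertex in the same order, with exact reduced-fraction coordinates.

image vertices: (4, -2), (-4, -1), (0, 4)

T1 scale by (-1, 1): (2, 2) → (-2, 2); (-2, 1) → (2, 1); (0, -4) → (0, -4)
T2 scale by (-2, -1): (-2, 2) → (4, -2); (2, 1) → (-4, -1); (0, -4) → (0, 4)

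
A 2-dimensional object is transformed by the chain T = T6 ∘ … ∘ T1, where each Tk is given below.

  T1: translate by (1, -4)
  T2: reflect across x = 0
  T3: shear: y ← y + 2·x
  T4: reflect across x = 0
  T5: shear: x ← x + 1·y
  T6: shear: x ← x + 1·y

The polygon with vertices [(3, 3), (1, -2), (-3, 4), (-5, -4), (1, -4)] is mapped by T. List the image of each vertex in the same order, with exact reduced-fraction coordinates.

image vertices: (-14, -9), (-18, -10), (6, 4), (-4, 0), (-22, -12)

T1 translate by (1, -4): (3, 3) → (4, -1); (1, -2) → (2, -6); (-3, 4) → (-2, 0); (-5, -4) → (-4, -8); (1, -4) → (2, -8)
T2 reflect across x = 0: (4, -1) → (-4, -1); (2, -6) → (-2, -6); (-2, 0) → (2, 0); (-4, -8) → (4, -8); (2, -8) → (-2, -8)
T3 shear: y ← y + 2·x: (-4, -1) → (-4, -9); (-2, -6) → (-2, -10); (2, 0) → (2, 4); (4, -8) → (4, 0); (-2, -8) → (-2, -12)
T4 reflect across x = 0: (-4, -9) → (4, -9); (-2, -10) → (2, -10); (2, 4) → (-2, 4); (4, 0) → (-4, 0); (-2, -12) → (2, -12)
T5 shear: x ← x + 1·y: (4, -9) → (-5, -9); (2, -10) → (-8, -10); (-2, 4) → (2, 4); (-4, 0) → (-4, 0); (2, -12) → (-10, -12)
T6 shear: x ← x + 1·y: (-5, -9) → (-14, -9); (-8, -10) → (-18, -10); (2, 4) → (6, 4); (-4, 0) → (-4, 0); (-10, -12) → (-22, -12)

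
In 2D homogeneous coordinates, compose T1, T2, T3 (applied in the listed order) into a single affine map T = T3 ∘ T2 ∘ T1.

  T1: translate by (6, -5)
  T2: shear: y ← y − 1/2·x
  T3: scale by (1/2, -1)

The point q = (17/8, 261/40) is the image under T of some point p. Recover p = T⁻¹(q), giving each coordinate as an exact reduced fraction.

T1 = [1 0 6; 0 1 -5; 0 0 1]
T2·T1 = [1 0 6; -1/2 1 -8; 0 0 1]
T3·…·T1 = [1/2 0 3; 1/2 -1 8; 0 0 1]
det M = -1/2; M⁻¹ = [2 0 -6; 1 -1 5; 0 0 1]
M⁻¹ · (17/8, 261/40)ᵀ = (-7/4, 3/5)ᵀ

p = (-7/4, 3/5)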